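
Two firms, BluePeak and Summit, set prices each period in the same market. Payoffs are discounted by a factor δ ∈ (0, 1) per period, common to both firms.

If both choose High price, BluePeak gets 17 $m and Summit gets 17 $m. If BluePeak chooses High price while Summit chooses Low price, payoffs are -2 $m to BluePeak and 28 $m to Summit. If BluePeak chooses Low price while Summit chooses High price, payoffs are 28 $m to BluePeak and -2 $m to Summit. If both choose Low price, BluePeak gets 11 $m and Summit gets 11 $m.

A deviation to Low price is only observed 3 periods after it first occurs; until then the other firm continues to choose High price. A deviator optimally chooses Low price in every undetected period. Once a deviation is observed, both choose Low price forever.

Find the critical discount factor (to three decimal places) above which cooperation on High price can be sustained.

0.865

A deviator earns 28 for 3 periods, then 11 forever; cooperating earns 17 forever. Multiplying the IC by (1−δ):
17 ≥ 28(1−δ^3) + 11δ^3, so 17·δ^3 ≥ 11 and δ^3 ≥ 11/17.
δ ≥ (11/17)^(1/3) ≈ 0.865.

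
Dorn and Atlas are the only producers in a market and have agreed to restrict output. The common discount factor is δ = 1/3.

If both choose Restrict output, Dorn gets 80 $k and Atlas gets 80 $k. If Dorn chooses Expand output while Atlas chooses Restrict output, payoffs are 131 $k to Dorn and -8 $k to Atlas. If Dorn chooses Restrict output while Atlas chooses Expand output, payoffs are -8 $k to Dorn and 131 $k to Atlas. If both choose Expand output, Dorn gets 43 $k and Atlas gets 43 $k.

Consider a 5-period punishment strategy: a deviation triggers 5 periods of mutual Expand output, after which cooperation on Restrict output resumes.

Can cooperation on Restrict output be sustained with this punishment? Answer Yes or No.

No

A one-shot deviation gives 131 now, then 43 for 5 periods, then back to 80.
Gain from deviating: (131−80) today; loss: (80−43) in each of the next 5 periods.
No-deviation condition: (80−43)(δ+…+δ^5) ≥ 131−80, i.e. δ+…+δ^5 ≥ 51/37.
At δ = 1/3: δ+…+δ^5 = 0.4979 < 1.3784.
So cooperation is not sustainable.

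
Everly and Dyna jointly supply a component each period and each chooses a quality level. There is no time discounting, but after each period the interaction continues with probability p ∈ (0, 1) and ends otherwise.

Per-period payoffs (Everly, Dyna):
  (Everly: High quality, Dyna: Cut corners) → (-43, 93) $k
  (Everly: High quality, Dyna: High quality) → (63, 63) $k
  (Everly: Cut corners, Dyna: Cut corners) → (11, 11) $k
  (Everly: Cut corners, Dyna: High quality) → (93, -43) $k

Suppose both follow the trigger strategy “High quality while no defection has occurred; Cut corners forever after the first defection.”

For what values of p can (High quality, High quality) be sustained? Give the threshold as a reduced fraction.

15/41

With no time discounting, the continuation probability p plays the role of the discount factor.
Grim-trigger IC: 63/(1−p) ≥ 93 + 11p/(1−p) ⇒ p ≥ (93−63)/(93−11) = 15/41.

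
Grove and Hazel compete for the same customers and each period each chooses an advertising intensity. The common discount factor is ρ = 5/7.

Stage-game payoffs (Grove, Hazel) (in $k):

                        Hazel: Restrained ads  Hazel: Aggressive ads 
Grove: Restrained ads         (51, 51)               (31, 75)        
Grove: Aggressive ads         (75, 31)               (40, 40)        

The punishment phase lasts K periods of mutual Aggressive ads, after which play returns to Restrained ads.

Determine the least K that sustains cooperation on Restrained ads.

7

Need Σ_{k=1}^{K} ρ^k ≥ (75−51)/(51−40) = 2.1818 at ρ = 5/7.
At K = 6 the sum is 2.1680 < 2.1818; at K = 7 it is 2.2628 ≥ 2.1818.
So the minimum punishment length is K = 7.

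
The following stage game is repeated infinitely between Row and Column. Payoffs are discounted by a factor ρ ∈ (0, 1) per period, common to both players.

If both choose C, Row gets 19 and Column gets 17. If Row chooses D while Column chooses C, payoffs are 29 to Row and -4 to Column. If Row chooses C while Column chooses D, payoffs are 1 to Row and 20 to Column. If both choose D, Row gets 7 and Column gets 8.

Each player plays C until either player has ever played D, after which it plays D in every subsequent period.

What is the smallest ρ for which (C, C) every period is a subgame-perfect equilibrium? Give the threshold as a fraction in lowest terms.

Row: cooperation gives 19 each period; deviation gives 29 once then 7 forever.
  19/(1−ρ) ≥ 29 + 7ρ/(1−ρ) ⇒ ρ ≥ 10/22 = 5/11.
Column: cooperation gives 17 each period; deviation gives 20 once then 8 forever.
  ρ ≥ 3/12 = 1/4.
Both must hold, so the binding constraint is Row's: ρ ≥ 5/11.

5/11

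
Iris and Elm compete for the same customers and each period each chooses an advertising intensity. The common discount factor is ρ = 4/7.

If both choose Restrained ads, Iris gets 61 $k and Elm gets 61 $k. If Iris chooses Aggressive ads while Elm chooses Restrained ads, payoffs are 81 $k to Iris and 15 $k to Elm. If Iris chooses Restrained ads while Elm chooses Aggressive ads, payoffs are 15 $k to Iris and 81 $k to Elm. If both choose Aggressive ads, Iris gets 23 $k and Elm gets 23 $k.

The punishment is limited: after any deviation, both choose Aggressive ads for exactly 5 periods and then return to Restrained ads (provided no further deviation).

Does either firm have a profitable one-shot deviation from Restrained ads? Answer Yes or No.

A one-shot deviation gives 81 now, then 23 for 5 periods, then back to 61.
Gain from deviating: (81−61) today; loss: (61−23) in each of the next 5 periods.
No-deviation condition: (61−23)(ρ+…+ρ^5) ≥ 81−61, i.e. ρ+…+ρ^5 ≥ 10/19.
At ρ = 4/7: ρ+…+ρ^5 = 1.2521 ≥ 0.5263.
So cooperation is sustainable.

No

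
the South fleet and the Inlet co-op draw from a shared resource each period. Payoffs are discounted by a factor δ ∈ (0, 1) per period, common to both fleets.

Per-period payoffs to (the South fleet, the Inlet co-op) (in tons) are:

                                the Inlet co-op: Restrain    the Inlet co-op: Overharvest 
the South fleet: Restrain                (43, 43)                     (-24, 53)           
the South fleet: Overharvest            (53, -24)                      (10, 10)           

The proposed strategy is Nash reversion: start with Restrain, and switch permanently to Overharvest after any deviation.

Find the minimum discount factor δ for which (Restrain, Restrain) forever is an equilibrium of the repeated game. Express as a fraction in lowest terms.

10/43

Under grim trigger the critical discount factor is (T−C)/(T−P) with T = 53, C = 43, P = 10.
δ* = (53−43)/(53−10) = 10/43.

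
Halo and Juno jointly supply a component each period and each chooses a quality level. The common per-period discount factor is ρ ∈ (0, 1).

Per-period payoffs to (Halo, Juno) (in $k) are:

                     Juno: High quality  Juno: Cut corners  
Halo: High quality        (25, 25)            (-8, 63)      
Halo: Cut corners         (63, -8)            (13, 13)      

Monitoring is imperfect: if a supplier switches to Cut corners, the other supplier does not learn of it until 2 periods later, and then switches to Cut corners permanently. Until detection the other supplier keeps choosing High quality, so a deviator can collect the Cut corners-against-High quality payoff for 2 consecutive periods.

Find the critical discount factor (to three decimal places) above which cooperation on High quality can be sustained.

0.872

The best deviation is to choose Cut corners for all 2 undetected periods, earning 63 each, then 13 forever once detected.
Deviation value: 63(1−ρ^2)/(1−ρ) + 13ρ^2/(1−ρ); cooperation value: 25/(1−ρ).
IC: 25 ≥ 63(1−ρ^2) + 13ρ^2 = 63 − 50ρ^2.
So ρ^2 ≥ 38/50 = 19/25, giving ρ ≥ (19/25)^(1/2) ≈ 0.872.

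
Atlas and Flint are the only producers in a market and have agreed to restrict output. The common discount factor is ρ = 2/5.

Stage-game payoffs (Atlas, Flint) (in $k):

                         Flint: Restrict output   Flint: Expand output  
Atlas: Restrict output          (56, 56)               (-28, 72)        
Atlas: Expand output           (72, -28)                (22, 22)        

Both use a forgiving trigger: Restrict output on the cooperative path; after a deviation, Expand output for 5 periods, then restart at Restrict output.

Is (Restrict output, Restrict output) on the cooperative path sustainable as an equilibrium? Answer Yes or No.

Comparing payoff streams over the 6 periods until play realigns: cooperate → 56(1+ρ+…+ρ^5); deviate → 72 + 22(ρ+…+ρ^5).
Cooperation is sustained iff (56−22)(ρ+…+ρ^5) ≥ 72−56.
ρ+…+ρ^5 = 2/5·(1−(2/5)^5)/(1−2/5) = 0.6598, and (72−56)/(56−22) = 0.4706.
0.6598 ≥ 0.4706, so cooperation is sustainable.

Yes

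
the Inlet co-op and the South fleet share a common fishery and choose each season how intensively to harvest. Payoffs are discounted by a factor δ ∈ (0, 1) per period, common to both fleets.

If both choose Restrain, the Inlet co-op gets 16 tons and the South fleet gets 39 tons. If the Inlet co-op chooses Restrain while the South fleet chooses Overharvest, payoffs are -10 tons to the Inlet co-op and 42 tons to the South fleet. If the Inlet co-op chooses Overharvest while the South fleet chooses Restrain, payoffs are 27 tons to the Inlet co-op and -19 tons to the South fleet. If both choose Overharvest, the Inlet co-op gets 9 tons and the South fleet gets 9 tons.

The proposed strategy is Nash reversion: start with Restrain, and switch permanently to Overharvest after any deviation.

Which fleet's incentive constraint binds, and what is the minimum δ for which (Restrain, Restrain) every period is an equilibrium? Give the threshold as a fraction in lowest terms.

the Inlet co-op's threshold: (27−16)/(27−9) = 11/18.
the South fleet's threshold: (42−39)/(42−9) = 1/11.
11/18 > 1/11, so the Inlet co-op binds and δ* = 11/18.

the Inlet co-op; δ ≥ 11/18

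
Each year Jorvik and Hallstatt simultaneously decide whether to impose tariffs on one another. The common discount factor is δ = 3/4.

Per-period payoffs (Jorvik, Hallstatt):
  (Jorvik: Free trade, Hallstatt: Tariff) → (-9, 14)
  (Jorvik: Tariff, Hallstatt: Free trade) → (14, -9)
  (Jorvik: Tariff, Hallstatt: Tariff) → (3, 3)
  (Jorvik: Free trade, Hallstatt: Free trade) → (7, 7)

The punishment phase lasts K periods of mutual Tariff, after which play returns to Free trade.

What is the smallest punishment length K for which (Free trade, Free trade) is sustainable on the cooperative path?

Need Σ_{k=1}^{K} δ^k ≥ (14−7)/(7−3) = 1.7500 at δ = 3/4.
At K = 3 the sum is 1.7344 < 1.7500; at K = 4 it is 2.0508 ≥ 1.7500.
So the minimum punishment length is K = 4.

4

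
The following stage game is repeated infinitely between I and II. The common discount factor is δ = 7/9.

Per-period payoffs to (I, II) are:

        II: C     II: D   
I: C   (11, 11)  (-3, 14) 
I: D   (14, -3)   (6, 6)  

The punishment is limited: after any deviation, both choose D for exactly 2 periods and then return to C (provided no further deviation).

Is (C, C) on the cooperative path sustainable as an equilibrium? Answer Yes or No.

IC: δ+…+δ^2 ≥ (14−11)/(11−6) = 3/5.
At δ = 7/9: partial sum = 1.3827 ≥ 0.6000. Cooperation sustainable.

Yes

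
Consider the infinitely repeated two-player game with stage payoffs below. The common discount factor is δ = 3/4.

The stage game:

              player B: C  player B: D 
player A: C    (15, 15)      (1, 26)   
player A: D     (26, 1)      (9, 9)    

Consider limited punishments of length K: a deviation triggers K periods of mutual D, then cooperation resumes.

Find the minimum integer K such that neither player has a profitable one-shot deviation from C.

4

No profitable deviation requires (15−9)(δ+…+δ^K) ≥ 26−15, i.e. δ+…+δ^K ≥ 11/6 ≈ 1.8333.
With δ = 3/4, the partial sums are K=1: 0.7500, K=2: 1.3125, K=3: 1.7344, K=4: 2.0508.
K = 4 is the first length at which the sum reaches 1.8333.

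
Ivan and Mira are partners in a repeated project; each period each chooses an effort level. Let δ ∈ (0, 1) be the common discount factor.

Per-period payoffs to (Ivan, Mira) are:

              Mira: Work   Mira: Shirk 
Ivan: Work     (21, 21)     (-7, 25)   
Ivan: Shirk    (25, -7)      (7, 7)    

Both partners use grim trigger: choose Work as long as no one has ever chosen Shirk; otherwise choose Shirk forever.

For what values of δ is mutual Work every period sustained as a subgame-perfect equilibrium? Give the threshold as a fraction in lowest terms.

2/9

21/(1−δ) ≥ 25 + 7δ/(1−δ)
21 ≥ 25 − 18δ
δ ≥ 4/18 = 2/9.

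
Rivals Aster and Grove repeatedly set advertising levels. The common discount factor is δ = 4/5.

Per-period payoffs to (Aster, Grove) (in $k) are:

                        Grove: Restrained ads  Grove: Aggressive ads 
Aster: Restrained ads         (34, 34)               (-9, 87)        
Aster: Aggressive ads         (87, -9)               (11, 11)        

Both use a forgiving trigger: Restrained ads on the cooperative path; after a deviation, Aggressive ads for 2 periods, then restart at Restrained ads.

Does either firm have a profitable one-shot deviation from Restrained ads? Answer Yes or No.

Comparing payoff streams over the 3 periods until play realigns: cooperate → 34(1+δ+…+δ^2); deviate → 87 + 11(δ+…+δ^2).
Cooperation is sustained iff (34−11)(δ+…+δ^2) ≥ 87−34.
δ+…+δ^2 = 4/5·(1−(4/5)^2)/(1−4/5) = 1.4400, and (87−34)/(34−11) = 2.3043.
1.4400 < 2.3043, so cooperation is not sustainable.

Yes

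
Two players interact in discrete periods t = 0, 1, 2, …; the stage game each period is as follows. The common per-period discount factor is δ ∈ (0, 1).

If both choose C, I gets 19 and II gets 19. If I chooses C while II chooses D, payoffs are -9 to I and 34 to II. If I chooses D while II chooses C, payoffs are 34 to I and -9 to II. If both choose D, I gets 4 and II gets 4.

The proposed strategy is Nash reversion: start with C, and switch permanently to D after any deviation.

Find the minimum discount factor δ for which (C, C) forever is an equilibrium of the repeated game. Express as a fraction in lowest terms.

1/2

Under grim trigger the critical discount factor is (T−C)/(T−P) with T = 34, C = 19, P = 4.
δ* = (34−19)/(34−4) = 15/30 = 1/2.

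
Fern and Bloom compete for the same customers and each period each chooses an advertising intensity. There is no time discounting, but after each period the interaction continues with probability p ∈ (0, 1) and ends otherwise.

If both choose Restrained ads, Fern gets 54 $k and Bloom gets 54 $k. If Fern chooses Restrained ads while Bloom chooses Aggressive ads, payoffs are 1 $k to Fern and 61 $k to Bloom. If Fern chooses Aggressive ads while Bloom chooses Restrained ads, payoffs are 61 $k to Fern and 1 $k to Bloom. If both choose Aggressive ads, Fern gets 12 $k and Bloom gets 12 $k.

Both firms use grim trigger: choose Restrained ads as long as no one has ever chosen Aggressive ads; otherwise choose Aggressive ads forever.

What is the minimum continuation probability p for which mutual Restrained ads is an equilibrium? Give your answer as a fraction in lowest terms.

1/7

With no time discounting, the continuation probability p plays the role of the discount factor.
Grim-trigger IC: 54/(1−p) ≥ 61 + 12p/(1−p) ⇒ p ≥ (61−54)/(61−12) = 1/7.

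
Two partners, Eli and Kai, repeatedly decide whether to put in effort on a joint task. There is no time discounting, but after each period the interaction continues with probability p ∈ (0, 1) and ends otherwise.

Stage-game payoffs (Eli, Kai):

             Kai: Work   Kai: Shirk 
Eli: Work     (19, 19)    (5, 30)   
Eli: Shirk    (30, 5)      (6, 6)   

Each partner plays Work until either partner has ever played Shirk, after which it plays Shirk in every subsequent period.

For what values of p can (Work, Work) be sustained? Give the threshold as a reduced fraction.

11/24

With no time discounting, the continuation probability p plays the role of the discount factor.
Grim-trigger IC: 19/(1−p) ≥ 30 + 6p/(1−p) ⇒ p ≥ (30−19)/(30−6) = 11/24.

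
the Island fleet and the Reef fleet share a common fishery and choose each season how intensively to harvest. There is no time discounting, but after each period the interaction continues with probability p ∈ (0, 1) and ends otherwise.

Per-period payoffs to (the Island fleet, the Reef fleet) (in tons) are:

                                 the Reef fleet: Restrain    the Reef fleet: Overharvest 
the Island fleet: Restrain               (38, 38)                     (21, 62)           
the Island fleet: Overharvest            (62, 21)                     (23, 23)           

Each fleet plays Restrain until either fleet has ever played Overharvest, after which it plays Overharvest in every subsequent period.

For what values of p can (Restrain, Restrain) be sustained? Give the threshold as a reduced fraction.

With no time discounting, the continuation probability p plays the role of the discount factor.
Grim-trigger IC: 38/(1−p) ≥ 62 + 23p/(1−p) ⇒ p ≥ (62−38)/(62−23) = 8/13.

8/13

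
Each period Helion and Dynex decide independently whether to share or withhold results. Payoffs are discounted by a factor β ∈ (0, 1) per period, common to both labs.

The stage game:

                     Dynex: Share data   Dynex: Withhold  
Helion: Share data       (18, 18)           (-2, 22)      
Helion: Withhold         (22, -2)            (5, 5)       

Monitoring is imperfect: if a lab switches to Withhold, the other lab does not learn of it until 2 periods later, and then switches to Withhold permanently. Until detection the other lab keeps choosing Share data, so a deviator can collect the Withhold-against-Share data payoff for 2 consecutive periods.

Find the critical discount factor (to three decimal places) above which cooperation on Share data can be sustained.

0.485

Deviating for the 2 undetected periods gains 22−18 = 4 per period over cooperation, then loses 18−5 = 13 per period forever once punishment starts.
Gain: 4(1 + β + … + β^1); loss: 13·β^2/(1−β).
No profitable deviation ⇔ 4(1−β^2) ≤ 13·β^2, i.e. β^2 ≥ 4/(4+13) = 4/17.
Hence β ≥ (4/17)^(1/2) ≈ 0.485.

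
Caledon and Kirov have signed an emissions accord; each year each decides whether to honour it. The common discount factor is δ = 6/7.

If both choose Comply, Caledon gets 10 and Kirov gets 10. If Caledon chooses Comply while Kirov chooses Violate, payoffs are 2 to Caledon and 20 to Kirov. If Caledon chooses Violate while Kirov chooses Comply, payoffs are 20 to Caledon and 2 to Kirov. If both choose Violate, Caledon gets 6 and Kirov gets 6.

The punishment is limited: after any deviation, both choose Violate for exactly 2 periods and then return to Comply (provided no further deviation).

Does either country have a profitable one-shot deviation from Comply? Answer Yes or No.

Yes

A one-shot deviation gives 20 now, then 6 for 2 periods, then back to 10.
Gain from deviating: (20−10) today; loss: (10−6) in each of the next 2 periods.
No-deviation condition: (10−6)(δ+…+δ^2) ≥ 20−10, i.e. δ+…+δ^2 ≥ 5/2.
At δ = 6/7: δ+…+δ^2 = 1.5918 < 2.5000.
So cooperation is not sustainable.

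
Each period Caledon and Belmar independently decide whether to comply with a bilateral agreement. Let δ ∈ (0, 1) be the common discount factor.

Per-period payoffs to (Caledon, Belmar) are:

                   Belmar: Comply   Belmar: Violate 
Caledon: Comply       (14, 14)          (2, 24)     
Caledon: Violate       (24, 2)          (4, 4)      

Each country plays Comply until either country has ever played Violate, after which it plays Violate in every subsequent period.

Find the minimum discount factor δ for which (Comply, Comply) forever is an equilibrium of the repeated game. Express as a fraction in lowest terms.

1/2

14/(1−δ) ≥ 24 + 4δ/(1−δ)
14 ≥ 24 − 20δ
δ ≥ 10/20 = 1/2.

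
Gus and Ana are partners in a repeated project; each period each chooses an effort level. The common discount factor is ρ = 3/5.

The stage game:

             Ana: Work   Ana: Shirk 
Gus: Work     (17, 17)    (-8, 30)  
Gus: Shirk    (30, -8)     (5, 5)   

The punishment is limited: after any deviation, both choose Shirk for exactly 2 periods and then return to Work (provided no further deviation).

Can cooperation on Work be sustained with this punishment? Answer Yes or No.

No

A one-shot deviation gives 30 now, then 5 for 2 periods, then back to 17.
Gain from deviating: (30−17) today; loss: (17−5) in each of the next 2 periods.
No-deviation condition: (17−5)(ρ+…+ρ^2) ≥ 30−17, i.e. ρ+…+ρ^2 ≥ 13/12.
At ρ = 3/5: ρ+…+ρ^2 = 0.9600 < 1.0833.
So cooperation is not sustainable.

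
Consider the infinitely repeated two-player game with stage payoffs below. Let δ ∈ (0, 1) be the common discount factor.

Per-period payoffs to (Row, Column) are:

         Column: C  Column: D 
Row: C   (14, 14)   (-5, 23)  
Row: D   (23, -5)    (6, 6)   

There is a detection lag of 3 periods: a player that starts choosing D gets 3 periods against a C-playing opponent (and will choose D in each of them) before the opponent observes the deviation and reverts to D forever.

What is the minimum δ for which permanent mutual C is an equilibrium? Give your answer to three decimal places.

0.809

The best deviation is to choose D for all 3 undetected periods, earning 23 each, then 6 forever once detected.
Deviation value: 23(1−δ^3)/(1−δ) + 6δ^3/(1−δ); cooperation value: 14/(1−δ).
IC: 14 ≥ 23(1−δ^3) + 6δ^3 = 23 − 17δ^3.
So δ^3 ≥ 9/17, giving δ ≥ (9/17)^(1/3) ≈ 0.809.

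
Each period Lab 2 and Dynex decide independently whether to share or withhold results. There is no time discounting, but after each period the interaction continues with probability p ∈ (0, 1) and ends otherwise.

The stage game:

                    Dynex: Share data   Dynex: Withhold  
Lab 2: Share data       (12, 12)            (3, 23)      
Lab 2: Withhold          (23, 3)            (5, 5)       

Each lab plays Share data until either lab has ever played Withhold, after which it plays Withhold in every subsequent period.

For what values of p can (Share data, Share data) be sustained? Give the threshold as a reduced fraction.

With no time discounting, the continuation probability p plays the role of the discount factor.
Grim-trigger IC: 12/(1−p) ≥ 23 + 5p/(1−p) ⇒ p ≥ (23−12)/(23−5) = 11/18.

11/18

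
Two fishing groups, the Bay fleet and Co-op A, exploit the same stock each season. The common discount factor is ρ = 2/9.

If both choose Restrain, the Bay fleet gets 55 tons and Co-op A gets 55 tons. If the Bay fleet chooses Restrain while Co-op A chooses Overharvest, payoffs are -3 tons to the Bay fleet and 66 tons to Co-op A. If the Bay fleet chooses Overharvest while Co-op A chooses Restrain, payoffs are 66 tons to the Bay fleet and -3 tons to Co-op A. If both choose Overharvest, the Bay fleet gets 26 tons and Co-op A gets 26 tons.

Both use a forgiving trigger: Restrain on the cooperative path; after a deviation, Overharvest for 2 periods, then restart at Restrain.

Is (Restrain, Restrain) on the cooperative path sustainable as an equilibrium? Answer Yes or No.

No

Comparing payoff streams over the 3 periods until play realigns: cooperate → 55(1+ρ+…+ρ^2); deviate → 66 + 26(ρ+…+ρ^2).
Cooperation is sustained iff (55−26)(ρ+…+ρ^2) ≥ 66−55.
ρ+…+ρ^2 = 2/9·(1−(2/9)^2)/(1−2/9) = 0.2716, and (66−55)/(55−26) = 0.3793.
0.2716 < 0.3793, so cooperation is not sustainable.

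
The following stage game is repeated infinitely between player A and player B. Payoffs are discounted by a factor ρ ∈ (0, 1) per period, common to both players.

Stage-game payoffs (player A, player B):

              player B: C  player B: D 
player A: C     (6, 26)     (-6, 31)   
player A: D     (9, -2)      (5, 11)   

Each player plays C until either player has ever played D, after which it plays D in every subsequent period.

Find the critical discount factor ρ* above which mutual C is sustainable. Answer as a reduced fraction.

player A: cooperation gives 6 each period; deviation gives 9 once then 5 forever.
  6/(1−ρ) ≥ 9 + 5ρ/(1−ρ) ⇒ ρ ≥ 3/4.
player B: cooperation gives 26 each period; deviation gives 31 once then 11 forever.
  ρ ≥ 5/20 = 1/4.
Both must hold, so the binding constraint is player A's: ρ ≥ 3/4.

3/4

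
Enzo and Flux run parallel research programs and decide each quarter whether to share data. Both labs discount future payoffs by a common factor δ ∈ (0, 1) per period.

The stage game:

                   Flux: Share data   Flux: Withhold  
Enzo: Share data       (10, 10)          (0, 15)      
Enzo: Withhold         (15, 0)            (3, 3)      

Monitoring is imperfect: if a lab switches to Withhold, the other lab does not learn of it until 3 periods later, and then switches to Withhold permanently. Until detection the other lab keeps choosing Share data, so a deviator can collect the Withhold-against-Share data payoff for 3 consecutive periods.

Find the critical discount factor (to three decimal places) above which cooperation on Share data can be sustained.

0.747

The best deviation is to choose Withhold for all 3 undetected periods, earning 15 each, then 3 forever once detected.
Deviation value: 15(1−δ^3)/(1−δ) + 3δ^3/(1−δ); cooperation value: 10/(1−δ).
IC: 10 ≥ 15(1−δ^3) + 3δ^3 = 15 − 12δ^3.
So δ^3 ≥ 5/12, giving δ ≥ (5/12)^(1/3) ≈ 0.747.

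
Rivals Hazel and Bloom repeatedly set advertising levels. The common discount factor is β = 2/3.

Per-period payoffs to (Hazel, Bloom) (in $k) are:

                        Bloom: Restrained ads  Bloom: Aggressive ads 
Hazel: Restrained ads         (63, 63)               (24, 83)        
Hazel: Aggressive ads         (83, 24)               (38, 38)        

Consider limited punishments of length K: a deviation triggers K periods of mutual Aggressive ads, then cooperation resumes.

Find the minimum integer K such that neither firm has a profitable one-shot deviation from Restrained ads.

Need Σ_{k=1}^{K} β^k ≥ (83−63)/(63−38) = 0.8000 at β = 2/3.
At K = 1 the sum is 0.6667 < 0.8000; at K = 2 it is 1.1111 ≥ 0.8000.
So the minimum punishment length is K = 2.

2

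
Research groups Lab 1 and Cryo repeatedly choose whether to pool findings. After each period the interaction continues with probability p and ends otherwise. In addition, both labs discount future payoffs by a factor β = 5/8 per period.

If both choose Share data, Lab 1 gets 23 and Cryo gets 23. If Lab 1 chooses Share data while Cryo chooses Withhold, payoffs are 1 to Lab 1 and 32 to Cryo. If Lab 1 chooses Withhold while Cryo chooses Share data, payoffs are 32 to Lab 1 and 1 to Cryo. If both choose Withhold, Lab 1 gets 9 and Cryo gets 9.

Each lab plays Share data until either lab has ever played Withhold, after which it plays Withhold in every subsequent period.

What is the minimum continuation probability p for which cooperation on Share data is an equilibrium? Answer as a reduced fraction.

With continuation probability p and discount β, the effective per-period discount factor is βp.
Grim-trigger IC: βp ≥ (32−23)/(32−9) = 9/23.
So p ≥ (9/23)/(5/8) = 72/115.

72/115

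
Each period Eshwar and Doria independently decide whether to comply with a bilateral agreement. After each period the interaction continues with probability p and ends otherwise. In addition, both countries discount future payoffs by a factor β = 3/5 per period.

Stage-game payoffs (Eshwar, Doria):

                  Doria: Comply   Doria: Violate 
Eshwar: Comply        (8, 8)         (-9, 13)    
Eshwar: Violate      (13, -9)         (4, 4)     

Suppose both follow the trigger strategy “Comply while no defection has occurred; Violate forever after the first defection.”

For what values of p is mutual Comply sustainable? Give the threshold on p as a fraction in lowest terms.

With continuation probability p and discount β, the effective per-period discount factor is βp.
Grim-trigger IC: βp ≥ (13−8)/(13−4) = 5/9.
So p ≥ (5/9)/(3/5) = 25/27.

25/27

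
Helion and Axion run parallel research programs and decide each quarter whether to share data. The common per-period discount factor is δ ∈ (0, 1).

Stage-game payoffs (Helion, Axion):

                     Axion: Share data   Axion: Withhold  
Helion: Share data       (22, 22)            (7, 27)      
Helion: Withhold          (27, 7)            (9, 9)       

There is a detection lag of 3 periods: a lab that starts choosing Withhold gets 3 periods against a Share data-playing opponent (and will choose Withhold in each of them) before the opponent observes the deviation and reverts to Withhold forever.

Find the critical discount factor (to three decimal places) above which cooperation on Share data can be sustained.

Deviating for the 3 undetected periods gains 27−22 = 5 per period over cooperation, then loses 22−9 = 13 per period forever once punishment starts.
Gain: 5(1 + δ + … + δ^2); loss: 13·δ^3/(1−δ).
No profitable deviation ⇔ 5(1−δ^3) ≤ 13·δ^3, i.e. δ^3 ≥ 5/(5+13) = 5/18.
Hence δ ≥ (5/18)^(1/3) ≈ 0.652.

0.652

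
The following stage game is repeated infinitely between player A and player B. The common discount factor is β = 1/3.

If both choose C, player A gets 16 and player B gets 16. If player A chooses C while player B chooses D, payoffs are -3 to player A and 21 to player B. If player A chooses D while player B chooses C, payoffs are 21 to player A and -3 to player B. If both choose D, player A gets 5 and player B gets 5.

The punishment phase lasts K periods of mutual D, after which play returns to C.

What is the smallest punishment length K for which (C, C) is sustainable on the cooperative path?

3

No profitable deviation requires (16−5)(β+…+β^K) ≥ 21−16, i.e. β+…+β^K ≥ 5/11 ≈ 0.4545.
With β = 1/3, the partial sums are K=1: 0.3333, K=2: 0.4444, K=3: 0.4815.
K = 3 is the first length at which the sum reaches 0.4545.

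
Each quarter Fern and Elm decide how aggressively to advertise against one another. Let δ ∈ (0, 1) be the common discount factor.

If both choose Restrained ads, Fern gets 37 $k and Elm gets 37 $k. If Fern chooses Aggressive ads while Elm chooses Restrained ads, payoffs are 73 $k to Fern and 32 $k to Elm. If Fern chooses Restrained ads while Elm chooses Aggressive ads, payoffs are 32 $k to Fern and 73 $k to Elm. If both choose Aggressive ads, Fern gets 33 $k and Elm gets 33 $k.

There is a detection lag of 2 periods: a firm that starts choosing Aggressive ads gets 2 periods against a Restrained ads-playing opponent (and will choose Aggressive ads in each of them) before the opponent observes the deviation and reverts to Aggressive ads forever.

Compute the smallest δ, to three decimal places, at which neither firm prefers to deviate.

Deviating for the 2 undetected periods gains 73−37 = 36 per period over cooperation, then loses 37−33 = 4 per period forever once punishment starts.
Gain: 36(1 + δ + … + δ^1); loss: 4·δ^2/(1−δ).
No profitable deviation ⇔ 36(1−δ^2) ≤ 4·δ^2, i.e. δ^2 ≥ 36/(36+4) = 9/10.
Hence δ ≥ (9/10)^(1/2) ≈ 0.949.

0.949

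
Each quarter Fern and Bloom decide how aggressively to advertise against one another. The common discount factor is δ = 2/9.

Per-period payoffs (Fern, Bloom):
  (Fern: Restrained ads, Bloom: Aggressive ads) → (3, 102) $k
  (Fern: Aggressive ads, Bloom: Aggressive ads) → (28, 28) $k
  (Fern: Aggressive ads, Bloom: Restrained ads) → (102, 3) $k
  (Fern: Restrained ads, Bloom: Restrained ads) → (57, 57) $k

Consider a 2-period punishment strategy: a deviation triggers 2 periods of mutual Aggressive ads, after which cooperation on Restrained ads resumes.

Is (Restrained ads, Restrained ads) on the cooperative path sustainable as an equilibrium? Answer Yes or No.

No

IC: δ+…+δ^2 ≥ (102−57)/(57−28) = 45/29.
At δ = 2/9: partial sum = 0.2716 < 1.5517. Cooperation not sustainable.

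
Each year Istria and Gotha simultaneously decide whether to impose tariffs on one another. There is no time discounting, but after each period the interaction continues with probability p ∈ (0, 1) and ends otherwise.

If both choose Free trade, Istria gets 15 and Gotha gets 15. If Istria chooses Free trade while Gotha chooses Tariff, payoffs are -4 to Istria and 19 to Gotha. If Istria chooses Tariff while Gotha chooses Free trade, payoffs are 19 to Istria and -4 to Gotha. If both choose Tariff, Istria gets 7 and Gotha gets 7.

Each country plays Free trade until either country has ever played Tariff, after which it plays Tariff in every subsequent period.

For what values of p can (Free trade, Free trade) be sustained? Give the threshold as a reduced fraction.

Expected cooperation value is 15 + p·15 + p²·15 + … = 15/(1−p); deviation gives 19 + p·7/(1−p).
15 ≥ 19(1−p) + 7p ⇒ 12p ≥ 4 ⇒ p ≥ 4/12 = 1/3.

1/3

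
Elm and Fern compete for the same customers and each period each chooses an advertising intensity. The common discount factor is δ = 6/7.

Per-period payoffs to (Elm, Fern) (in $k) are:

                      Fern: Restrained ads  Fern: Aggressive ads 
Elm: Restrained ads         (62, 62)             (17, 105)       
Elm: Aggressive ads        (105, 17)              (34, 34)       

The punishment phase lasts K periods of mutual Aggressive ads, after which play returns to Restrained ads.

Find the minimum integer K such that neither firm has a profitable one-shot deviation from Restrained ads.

Need Σ_{k=1}^{K} δ^k ≥ (105−62)/(62−34) = 1.5357 at δ = 6/7.
At K = 1 the sum is 0.8571 < 1.5357; at K = 2 it is 1.5918 ≥ 1.5357.
So the minimum punishment length is K = 2.

2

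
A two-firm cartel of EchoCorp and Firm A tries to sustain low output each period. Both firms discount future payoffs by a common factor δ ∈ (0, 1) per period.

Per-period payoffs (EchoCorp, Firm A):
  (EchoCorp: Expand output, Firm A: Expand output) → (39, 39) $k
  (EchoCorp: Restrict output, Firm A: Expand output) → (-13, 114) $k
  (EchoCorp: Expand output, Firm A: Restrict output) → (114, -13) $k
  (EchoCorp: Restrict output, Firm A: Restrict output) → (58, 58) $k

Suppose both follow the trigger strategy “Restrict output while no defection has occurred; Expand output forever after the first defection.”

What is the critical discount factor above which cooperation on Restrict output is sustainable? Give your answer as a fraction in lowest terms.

56/75

Under grim trigger the critical discount factor is (T−C)/(T−P) with T = 114, C = 58, P = 39.
δ* = (114−58)/(114−39) = 56/75.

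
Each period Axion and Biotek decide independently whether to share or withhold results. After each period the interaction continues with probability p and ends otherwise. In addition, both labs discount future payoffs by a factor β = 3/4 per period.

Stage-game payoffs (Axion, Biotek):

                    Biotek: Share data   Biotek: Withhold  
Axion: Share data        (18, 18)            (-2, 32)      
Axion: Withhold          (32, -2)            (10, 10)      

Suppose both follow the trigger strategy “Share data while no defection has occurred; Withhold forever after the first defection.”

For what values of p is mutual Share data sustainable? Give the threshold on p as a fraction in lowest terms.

With continuation probability p and discount β, the effective per-period discount factor is βp.
Grim-trigger IC: βp ≥ (32−18)/(32−10) = 7/11.
So p ≥ (7/11)/(3/4) = 28/33.

28/33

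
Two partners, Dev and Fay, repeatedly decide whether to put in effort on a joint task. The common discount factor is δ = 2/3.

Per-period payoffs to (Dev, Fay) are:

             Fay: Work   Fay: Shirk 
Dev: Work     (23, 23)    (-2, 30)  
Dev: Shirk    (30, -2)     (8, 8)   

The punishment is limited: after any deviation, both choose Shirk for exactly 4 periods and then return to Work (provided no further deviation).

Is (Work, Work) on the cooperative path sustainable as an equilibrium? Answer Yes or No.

Yes

Comparing payoff streams over the 5 periods until play realigns: cooperate → 23(1+δ+…+δ^4); deviate → 30 + 8(δ+…+δ^4).
Cooperation is sustained iff (23−8)(δ+…+δ^4) ≥ 30−23.
δ+…+δ^4 = 2/3·(1−(2/3)^4)/(1−2/3) = 1.6049, and (30−23)/(23−8) = 0.4667.
1.6049 ≥ 0.4667, so cooperation is sustainable.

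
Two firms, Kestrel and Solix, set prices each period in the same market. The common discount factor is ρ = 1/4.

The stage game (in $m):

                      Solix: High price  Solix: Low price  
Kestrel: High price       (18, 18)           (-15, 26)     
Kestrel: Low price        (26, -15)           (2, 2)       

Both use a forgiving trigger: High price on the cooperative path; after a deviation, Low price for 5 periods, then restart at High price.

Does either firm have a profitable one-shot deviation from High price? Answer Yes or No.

Yes

Comparing payoff streams over the 6 periods until play realigns: cooperate → 18(1+ρ+…+ρ^5); deviate → 26 + 2(ρ+…+ρ^5).
Cooperation is sustained iff (18−2)(ρ+…+ρ^5) ≥ 26−18.
ρ+…+ρ^5 = 1/4·(1−(1/4)^5)/(1−1/4) = 0.3330, and (26−18)/(18−2) = 0.5000.
0.3330 < 0.5000, so cooperation is not sustainable.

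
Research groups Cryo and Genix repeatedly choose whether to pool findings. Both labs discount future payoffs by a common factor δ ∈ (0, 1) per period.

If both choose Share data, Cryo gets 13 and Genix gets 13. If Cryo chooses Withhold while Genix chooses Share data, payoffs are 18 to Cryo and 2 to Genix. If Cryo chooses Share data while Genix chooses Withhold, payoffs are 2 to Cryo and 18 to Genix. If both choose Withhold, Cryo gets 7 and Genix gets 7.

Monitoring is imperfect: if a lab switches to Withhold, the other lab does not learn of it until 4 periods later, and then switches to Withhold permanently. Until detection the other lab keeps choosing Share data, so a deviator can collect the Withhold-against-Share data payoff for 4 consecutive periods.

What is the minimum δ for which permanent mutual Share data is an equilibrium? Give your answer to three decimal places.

0.821

The best deviation is to choose Withhold for all 4 undetected periods, earning 18 each, then 7 forever once detected.
Deviation value: 18(1−δ^4)/(1−δ) + 7δ^4/(1−δ); cooperation value: 13/(1−δ).
IC: 13 ≥ 18(1−δ^4) + 7δ^4 = 18 − 11δ^4.
So δ^4 ≥ 5/11, giving δ ≥ (5/11)^(1/4) ≈ 0.821.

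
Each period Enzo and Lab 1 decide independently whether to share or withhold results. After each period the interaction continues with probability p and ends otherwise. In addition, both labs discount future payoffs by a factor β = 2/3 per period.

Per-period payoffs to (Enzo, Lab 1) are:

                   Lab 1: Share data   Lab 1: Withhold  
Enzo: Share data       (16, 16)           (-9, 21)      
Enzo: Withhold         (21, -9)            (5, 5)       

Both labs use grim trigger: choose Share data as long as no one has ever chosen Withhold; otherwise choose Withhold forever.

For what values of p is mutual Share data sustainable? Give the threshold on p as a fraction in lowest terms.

Expected continuation weight on next period's payoff is β·p = 2/3·p, which plays the role of the discount factor.
Cooperation requires 2/3·p ≥ (21−16)/(21−5) = 5/16, hence p ≥ 15/32.

15/32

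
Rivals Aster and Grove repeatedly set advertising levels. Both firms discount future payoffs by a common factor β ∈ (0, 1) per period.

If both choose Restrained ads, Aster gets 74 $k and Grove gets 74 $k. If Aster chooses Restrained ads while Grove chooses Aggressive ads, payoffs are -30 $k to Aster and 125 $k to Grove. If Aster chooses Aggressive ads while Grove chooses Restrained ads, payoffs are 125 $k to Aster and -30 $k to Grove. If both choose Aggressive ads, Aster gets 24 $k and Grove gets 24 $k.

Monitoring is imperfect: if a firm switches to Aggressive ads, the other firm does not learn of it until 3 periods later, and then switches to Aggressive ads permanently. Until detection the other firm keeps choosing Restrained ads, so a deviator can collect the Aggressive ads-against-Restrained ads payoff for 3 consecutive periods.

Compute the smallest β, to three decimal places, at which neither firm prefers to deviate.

0.796

The best deviation is to choose Aggressive ads for all 3 undetected periods, earning 125 each, then 24 forever once detected.
Deviation value: 125(1−β^3)/(1−β) + 24β^3/(1−β); cooperation value: 74/(1−β).
IC: 74 ≥ 125(1−β^3) + 24β^3 = 125 − 101β^3.
So β^3 ≥ 51/101, giving β ≥ (51/101)^(1/3) ≈ 0.796.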